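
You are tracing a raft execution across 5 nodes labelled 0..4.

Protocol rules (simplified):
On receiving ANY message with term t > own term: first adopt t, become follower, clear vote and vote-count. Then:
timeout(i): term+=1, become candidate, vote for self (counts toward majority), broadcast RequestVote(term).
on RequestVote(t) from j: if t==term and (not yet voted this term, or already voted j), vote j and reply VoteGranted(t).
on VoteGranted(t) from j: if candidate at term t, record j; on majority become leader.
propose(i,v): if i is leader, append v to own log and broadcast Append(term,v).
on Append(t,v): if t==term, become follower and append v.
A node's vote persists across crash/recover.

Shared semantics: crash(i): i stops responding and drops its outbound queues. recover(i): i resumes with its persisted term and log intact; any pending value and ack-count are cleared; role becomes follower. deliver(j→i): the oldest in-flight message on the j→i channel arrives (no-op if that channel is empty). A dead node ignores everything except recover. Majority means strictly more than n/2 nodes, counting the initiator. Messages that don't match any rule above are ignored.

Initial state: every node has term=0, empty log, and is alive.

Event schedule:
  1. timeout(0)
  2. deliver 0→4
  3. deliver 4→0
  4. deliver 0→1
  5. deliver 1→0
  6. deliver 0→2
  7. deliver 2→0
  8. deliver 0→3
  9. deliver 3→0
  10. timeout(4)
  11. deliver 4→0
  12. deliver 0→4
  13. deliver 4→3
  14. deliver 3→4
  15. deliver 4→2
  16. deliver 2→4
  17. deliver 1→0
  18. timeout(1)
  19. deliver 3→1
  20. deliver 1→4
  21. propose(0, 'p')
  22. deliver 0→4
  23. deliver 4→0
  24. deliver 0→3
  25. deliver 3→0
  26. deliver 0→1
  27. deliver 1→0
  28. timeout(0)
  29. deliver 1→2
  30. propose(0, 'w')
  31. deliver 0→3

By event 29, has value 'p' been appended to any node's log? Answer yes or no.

no

1. timeout(0):  <0:cand t1 ->
2. deliver 0→4:  <4:foll t1 ->
3. deliver 4→0:  nop
4. deliver 0→1:  <1:foll t1 ->
5. deliver 1→0:  <0:lead t1 ->
6. deliver 0→2:  <2:foll t1 ->
7. deliver 2→0:  nop
8. deliver 0→3:  <3:foll t1 ->
9. deliver 3→0:  nop
10. timeout(4):  <4:cand t2 ->
11. deliver 4→0:  <0:foll t2 ->
12. deliver 0→4:  nop
13. deliver 4→3:  <3:foll t2 ->
14. deliver 3→4:  <4:lead t2 ->
15. deliver 4→2:  <2:foll t2 ->
16. deliver 2→4:  nop
17. deliver 1→0:  nop
18. timeout(1):  <1:cand t2 ->
19. deliver 3→1:  nop
20. deliver 1→4:  nop
21. propose(0,'p'):  nop
22. deliver 0→4:  nop
23. deliver 4→0:  nop
24. deliver 0→3:  nop
25. deliver 3→0:  nop
26. deliver 0→1:  nop
27. deliver 1→0:  nop
28. timeout(0):  <0:cand t3 ->
29. deliver 1→2:  nop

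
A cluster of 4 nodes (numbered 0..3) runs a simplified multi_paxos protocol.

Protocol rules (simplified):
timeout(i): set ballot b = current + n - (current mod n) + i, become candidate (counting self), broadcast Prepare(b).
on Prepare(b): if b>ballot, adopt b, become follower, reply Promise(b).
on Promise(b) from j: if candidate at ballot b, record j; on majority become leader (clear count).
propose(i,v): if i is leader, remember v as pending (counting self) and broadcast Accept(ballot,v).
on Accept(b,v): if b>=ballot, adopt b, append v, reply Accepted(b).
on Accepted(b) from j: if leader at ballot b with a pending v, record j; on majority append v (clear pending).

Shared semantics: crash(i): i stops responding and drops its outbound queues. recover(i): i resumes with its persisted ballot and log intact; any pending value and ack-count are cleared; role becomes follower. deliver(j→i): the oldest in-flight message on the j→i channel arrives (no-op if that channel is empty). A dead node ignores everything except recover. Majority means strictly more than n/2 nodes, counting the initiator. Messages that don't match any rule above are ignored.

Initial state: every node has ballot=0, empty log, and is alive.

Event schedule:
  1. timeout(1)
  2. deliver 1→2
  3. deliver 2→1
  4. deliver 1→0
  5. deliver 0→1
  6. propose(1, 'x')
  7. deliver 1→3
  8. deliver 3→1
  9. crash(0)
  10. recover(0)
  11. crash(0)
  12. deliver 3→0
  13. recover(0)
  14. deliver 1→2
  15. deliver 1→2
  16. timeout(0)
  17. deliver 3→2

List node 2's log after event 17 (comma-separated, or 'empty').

x

[1] timeout(1) → N1(cand b5 [-])
[2] deliver 1→2 → N2(foll b5 [-])
[3] deliver 2→1 → ∅
[4] deliver 1→0 → N0(foll b5 [-])
[5] deliver 0→1 → N1(lead b5 [-])
[6] propose(1,'x') → ∅
[7] deliver 1→3 → N3(foll b5 [-])
[8] deliver 3→1 → ∅
[9] crash(0) → N0(✗foll b5 [-])
[10] recover(0) → N0(foll b5 [-])
[11] crash(0) → N0(✗foll b5 [-])
[12] deliver 3→0 → ∅
[13] recover(0) → N0(foll b5 [-])
[14] deliver 1→2 → N2(foll b5 [x])
[15] deliver 1→2 → ∅
[16] timeout(0) → N0(cand b8 [-])
[17] deliver 3→2 → ∅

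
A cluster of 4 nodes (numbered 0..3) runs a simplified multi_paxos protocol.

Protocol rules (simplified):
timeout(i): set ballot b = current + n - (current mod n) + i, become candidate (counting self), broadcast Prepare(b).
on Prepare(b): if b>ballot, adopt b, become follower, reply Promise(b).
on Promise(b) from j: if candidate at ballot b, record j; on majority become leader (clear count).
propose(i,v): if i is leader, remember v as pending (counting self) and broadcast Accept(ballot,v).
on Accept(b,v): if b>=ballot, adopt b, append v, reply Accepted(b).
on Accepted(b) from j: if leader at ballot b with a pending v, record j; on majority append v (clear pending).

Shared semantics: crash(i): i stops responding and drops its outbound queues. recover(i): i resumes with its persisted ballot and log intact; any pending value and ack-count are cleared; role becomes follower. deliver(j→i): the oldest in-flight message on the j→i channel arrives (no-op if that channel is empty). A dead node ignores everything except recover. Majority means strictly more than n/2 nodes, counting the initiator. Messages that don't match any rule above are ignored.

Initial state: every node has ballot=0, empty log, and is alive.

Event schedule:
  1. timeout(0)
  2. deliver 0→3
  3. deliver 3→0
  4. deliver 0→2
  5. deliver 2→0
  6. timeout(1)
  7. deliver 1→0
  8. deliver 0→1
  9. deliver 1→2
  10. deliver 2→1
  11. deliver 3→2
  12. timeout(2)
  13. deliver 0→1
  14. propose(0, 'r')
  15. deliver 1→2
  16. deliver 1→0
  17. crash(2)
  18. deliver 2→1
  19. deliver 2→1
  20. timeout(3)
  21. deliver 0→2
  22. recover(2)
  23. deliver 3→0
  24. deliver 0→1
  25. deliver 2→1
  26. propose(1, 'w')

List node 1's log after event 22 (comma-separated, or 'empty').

e1 timeout(0): 0[cand,b=4,-]
e2 deliver 0→3: 3[foll,b=4,-]
e3 deliver 3→0: ·
e4 deliver 0→2: 2[foll,b=4,-]
e5 deliver 2→0: 0[lead,b=4,-]
e6 timeout(1): 1[cand,b=5,-]
e7 deliver 1→0: 0[foll,b=5,-]
e8 deliver 0→1: ·
e9 deliver 1→2: 2[foll,b=5,-]
e10 deliver 2→1: ·
e11 deliver 3→2: ·
e12 timeout(2): 2[cand,b=10,-]
e13 deliver 0→1: 1[lead,b=5,-]
e14 propose(0,'r'): ·
e15 deliver 1→2: ·
e16 deliver 1→0: ·
e17 crash(2): 2[✗cand,b=10,-]
e18 deliver 2→1: ·
e19 deliver 2→1: ·
e20 timeout(3): 3[cand,b=11,-]
e21 deliver 0→2: ·
e22 recover(2): 2[foll,b=10,-]

empty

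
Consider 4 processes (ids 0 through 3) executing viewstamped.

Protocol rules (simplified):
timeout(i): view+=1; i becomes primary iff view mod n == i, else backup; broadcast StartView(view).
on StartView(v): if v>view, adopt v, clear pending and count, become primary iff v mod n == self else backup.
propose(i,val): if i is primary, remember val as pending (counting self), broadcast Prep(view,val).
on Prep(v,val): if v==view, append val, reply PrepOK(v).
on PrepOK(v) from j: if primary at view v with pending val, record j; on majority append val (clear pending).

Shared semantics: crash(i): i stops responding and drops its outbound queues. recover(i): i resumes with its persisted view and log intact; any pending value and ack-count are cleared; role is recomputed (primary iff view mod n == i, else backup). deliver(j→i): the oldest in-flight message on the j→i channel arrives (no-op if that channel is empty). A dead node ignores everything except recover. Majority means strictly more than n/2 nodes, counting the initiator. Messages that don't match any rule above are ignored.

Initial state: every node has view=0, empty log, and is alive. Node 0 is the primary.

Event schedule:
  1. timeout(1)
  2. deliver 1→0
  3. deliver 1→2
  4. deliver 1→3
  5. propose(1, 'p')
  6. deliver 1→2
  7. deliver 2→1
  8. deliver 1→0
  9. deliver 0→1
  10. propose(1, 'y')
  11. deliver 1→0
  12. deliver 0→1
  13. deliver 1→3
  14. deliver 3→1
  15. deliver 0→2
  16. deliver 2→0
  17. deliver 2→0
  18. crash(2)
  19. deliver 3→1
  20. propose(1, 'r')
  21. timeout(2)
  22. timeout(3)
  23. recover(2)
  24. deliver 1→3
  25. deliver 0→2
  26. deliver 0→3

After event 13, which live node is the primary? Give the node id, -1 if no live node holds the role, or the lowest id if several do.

1

[1] timeout(1) → N1(prim v1 [-])
[2] deliver 1→0 → N0(back v1 [-])
[3] deliver 1→2 → N2(back v1 [-])
[4] deliver 1→3 → N3(back v1 [-])
[5] propose(1,'p') → ∅
[6] deliver 1→2 → N2(back v1 [p])
[7] deliver 2→1 → ∅
[8] deliver 1→0 → N0(back v1 [p])
[9] deliver 0→1 → N1(prim v1 [p])
[10] propose(1,'y') → ∅
[11] deliver 1→0 → N0(back v1 [p,y])
[12] deliver 0→1 → ∅
[13] deliver 1→3 → N3(back v1 [p])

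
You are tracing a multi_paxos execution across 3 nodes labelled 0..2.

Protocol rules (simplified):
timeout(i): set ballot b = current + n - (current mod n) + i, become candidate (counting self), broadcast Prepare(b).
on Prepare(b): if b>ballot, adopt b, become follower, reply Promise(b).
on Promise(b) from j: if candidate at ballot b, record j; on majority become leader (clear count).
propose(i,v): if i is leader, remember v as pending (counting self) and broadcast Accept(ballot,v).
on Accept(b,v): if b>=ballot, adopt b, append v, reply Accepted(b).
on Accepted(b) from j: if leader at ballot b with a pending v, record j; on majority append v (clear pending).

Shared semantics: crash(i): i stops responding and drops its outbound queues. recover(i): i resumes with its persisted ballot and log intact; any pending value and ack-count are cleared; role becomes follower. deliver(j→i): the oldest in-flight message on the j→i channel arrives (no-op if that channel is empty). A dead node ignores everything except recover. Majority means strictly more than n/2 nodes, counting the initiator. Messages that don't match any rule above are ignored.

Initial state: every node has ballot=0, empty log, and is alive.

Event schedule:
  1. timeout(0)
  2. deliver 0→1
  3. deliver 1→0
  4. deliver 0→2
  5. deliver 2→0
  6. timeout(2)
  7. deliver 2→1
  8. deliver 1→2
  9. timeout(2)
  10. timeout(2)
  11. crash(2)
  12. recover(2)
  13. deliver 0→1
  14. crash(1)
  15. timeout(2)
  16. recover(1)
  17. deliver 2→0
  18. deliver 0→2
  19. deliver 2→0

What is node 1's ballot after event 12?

1. timeout(0):  <0:cand b3 ->
2. deliver 0→1:  <1:foll b3 ->
3. deliver 1→0:  <0:lead b3 ->
4. deliver 0→2:  <2:foll b3 ->
5. deliver 2→0:  nop
6. timeout(2):  <2:cand b8 ->
7. deliver 2→1:  <1:foll b8 ->
8. deliver 1→2:  <2:lead b8 ->
9. timeout(2):  <2:cand b11 ->
10. timeout(2):  <2:cand b14 ->
11. crash(2):  <2:✗cand b14 ->
12. recover(2):  <2:foll b14 ->

8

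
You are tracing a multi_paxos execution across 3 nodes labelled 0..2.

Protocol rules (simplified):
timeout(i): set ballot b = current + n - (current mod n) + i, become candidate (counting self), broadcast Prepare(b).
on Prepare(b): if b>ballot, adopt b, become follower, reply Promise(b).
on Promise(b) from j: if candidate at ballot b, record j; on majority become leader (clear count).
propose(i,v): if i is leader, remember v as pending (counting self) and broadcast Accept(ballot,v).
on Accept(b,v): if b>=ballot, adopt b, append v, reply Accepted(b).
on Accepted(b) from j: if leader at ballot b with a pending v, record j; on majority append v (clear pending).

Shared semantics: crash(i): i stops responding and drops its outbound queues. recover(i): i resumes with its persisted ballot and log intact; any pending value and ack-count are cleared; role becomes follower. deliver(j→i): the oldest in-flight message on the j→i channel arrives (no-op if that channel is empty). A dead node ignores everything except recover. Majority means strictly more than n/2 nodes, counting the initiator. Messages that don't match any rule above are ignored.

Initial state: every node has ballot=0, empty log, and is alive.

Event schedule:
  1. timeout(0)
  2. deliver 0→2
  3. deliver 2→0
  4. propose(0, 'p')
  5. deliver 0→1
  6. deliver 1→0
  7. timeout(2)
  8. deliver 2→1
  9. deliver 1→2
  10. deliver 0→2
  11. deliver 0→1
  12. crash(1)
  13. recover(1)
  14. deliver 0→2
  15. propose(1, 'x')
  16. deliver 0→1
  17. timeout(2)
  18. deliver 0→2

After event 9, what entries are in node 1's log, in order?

step 1 timeout(0): 0={cand,b=3,log=-}
step 2 deliver 0→2: 2={foll,b=3,log=-}
step 3 deliver 2→0: 0={lead,b=3,log=-}
step 4 propose(0,'p'): —
step 5 deliver 0→1: 1={foll,b=3,log=-}
step 6 deliver 1→0: —
step 7 timeout(2): 2={cand,b=8,log=-}
step 8 deliver 2→1: 1={foll,b=8,log=-}
step 9 deliver 1→2: 2={lead,b=8,log=-}

empty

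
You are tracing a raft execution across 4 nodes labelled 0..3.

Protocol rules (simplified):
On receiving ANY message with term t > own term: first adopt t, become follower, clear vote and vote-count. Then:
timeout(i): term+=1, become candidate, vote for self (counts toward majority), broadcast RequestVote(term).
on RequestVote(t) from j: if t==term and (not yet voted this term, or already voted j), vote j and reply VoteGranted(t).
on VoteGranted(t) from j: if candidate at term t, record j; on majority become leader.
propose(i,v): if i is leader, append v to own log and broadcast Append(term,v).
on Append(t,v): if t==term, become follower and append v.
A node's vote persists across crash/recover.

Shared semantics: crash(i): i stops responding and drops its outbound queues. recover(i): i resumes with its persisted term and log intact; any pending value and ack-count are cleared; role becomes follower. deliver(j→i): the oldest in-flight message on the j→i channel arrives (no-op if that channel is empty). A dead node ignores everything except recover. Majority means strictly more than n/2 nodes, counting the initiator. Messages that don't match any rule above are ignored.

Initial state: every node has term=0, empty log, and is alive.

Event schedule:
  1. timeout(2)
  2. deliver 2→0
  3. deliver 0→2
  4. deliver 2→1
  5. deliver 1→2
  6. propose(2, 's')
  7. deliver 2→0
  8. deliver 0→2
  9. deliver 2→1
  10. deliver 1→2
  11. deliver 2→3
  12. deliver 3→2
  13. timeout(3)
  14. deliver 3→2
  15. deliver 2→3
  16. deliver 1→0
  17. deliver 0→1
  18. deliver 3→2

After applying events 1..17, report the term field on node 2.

e1 timeout(2): 2[cand,t=1,-]
e2 deliver 2→0: 0[foll,t=1,-]
e3 deliver 0→2: ·
e4 deliver 2→1: 1[foll,t=1,-]
e5 deliver 1→2: 2[lead,t=1,-]
e6 propose(2,'s'): 2[lead,t=1,s]
e7 deliver 2→0: 0[foll,t=1,s]
e8 deliver 0→2: ·
e9 deliver 2→1: 1[foll,t=1,s]
e10 deliver 1→2: ·
e11 deliver 2→3: 3[foll,t=1,-]
e12 deliver 3→2: ·
e13 timeout(3): 3[cand,t=2,-]
e14 deliver 3→2: 2[foll,t=2,s]
e15 deliver 2→3: ·
e16 deliver 1→0: ·
e17 deliver 0→1: ·

2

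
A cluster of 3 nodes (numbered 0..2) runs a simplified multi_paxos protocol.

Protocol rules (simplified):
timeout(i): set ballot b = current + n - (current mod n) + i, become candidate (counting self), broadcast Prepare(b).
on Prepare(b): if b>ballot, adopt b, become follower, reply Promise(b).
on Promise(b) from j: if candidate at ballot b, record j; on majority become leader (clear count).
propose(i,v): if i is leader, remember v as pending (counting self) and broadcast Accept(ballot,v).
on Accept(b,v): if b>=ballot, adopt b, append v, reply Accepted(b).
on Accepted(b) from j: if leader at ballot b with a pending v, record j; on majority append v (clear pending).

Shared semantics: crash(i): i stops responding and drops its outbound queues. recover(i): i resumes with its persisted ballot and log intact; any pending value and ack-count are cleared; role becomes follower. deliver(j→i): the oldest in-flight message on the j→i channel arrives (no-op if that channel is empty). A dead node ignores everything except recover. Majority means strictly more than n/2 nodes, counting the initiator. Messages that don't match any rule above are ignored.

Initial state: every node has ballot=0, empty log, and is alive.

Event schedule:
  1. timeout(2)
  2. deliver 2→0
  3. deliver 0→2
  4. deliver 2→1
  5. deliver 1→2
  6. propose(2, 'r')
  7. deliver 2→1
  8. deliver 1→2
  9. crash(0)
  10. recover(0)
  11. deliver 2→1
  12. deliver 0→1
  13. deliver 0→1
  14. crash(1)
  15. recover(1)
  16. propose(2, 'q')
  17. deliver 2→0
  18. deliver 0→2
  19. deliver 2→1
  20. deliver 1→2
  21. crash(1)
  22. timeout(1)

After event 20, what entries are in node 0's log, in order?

step 1 timeout(2): 2={cand,b=5,log=-}
step 2 deliver 2→0: 0={foll,b=5,log=-}
step 3 deliver 0→2: 2={lead,b=5,log=-}
step 4 deliver 2→1: 1={foll,b=5,log=-}
step 5 deliver 1→2: —
step 6 propose(2,'r'): —
step 7 deliver 2→1: 1={foll,b=5,log=r}
step 8 deliver 1→2: 2={lead,b=5,log=r}
step 9 crash(0): 0={✗foll,b=5,log=-}
step 10 recover(0): 0={foll,b=5,log=-}
step 11 deliver 2→1: —
step 12 deliver 0→1: —
step 13 deliver 0→1: —
step 14 crash(1): 1={✗foll,b=5,log=r}
step 15 recover(1): 1={foll,b=5,log=r}
step 16 propose(2,'q'): —
step 17 deliver 2→0: 0={foll,b=5,log=r}
step 18 deliver 0→2: 2={lead,b=5,log=r,q}
step 19 deliver 2→1: 1={foll,b=5,log=r,q}
step 20 deliver 1→2: —

r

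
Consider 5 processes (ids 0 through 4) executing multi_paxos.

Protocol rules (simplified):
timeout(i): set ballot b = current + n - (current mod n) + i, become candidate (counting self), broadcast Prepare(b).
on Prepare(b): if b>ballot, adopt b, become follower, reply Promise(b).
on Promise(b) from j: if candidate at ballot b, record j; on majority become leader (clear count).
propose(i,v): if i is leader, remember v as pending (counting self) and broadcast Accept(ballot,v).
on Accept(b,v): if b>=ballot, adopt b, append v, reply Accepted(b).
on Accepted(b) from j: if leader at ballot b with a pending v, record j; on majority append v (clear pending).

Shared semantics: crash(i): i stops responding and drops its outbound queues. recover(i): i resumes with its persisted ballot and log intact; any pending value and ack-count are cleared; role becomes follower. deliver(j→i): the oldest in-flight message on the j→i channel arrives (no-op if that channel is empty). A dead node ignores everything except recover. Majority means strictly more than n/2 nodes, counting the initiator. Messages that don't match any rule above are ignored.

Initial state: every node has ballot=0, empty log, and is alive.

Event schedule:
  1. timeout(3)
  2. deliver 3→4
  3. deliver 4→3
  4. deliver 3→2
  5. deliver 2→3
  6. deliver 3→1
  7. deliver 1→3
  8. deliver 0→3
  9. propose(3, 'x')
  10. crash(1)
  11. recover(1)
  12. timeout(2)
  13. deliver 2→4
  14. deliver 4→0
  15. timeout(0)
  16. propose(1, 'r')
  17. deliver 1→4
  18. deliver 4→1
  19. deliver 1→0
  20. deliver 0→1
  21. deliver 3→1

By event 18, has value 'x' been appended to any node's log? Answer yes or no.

step 1 timeout(3): 3={cand,b=8,log=-}
step 2 deliver 3→4: 4={foll,b=8,log=-}
step 3 deliver 4→3: —
step 4 deliver 3→2: 2={foll,b=8,log=-}
step 5 deliver 2→3: 3={lead,b=8,log=-}
step 6 deliver 3→1: 1={foll,b=8,log=-}
step 7 deliver 1→3: —
step 8 deliver 0→3: —
step 9 propose(3,'x'): —
step 10 crash(1): 1={✗foll,b=8,log=-}
step 11 recover(1): 1={foll,b=8,log=-}
step 12 timeout(2): 2={cand,b=12,log=-}
step 13 deliver 2→4: 4={foll,b=12,log=-}
step 14 deliver 4→0: —
step 15 timeout(0): 0={cand,b=5,log=-}
step 16 propose(1,'r'): —
step 17 deliver 1→4: —
step 18 deliver 4→1: —

no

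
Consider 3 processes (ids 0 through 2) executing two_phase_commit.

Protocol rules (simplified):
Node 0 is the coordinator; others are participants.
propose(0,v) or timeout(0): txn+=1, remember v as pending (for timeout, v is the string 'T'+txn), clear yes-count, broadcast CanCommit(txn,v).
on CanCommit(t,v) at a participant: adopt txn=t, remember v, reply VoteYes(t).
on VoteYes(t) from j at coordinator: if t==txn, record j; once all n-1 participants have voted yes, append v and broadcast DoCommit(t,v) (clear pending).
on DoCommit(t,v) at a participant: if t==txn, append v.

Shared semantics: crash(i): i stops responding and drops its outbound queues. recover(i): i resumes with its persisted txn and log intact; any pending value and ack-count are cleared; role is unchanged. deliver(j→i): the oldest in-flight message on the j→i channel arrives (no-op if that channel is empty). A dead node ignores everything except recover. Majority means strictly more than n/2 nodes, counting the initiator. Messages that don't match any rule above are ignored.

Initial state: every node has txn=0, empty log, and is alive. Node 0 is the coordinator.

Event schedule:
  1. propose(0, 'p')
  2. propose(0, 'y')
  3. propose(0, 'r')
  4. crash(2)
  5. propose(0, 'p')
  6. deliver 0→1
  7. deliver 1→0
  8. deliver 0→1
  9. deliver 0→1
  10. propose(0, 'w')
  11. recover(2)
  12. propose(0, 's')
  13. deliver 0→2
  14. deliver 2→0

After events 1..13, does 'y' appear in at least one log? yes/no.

no

e1 propose(0,'p'): 0[coor,t=1,-]
e2 propose(0,'y'): 0[coor,t=2,-]
e3 propose(0,'r'): 0[coor,t=3,-]
e4 crash(2): 2[✗part,t=0,-]
e5 propose(0,'p'): 0[coor,t=4,-]
e6 deliver 0→1: 1[part,t=1,-]
e7 deliver 1→0: ·
e8 deliver 0→1: 1[part,t=2,-]
e9 deliver 0→1: 1[part,t=3,-]
e10 propose(0,'w'): 0[coor,t=5,-]
e11 recover(2): 2[part,t=0,-]
e12 propose(0,'s'): 0[coor,t=6,-]
e13 deliver 0→2: 2[part,t=1,-]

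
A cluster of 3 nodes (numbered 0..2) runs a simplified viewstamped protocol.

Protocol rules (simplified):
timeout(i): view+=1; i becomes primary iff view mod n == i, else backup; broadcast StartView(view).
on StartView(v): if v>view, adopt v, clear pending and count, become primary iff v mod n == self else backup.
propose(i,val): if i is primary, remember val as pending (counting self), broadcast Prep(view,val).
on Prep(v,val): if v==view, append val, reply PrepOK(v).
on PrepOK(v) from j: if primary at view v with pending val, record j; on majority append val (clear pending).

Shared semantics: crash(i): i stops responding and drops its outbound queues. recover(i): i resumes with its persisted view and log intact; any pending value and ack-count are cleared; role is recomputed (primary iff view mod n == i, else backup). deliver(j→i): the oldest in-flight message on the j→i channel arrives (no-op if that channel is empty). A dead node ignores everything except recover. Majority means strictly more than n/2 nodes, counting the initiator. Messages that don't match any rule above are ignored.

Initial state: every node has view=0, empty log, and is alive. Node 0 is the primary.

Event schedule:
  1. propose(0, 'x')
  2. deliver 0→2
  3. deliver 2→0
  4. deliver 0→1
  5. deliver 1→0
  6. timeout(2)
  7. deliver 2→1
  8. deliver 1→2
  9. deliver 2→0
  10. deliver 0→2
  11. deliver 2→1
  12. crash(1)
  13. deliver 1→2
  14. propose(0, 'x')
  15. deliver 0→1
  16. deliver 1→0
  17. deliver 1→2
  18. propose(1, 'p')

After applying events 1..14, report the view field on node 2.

1

e1 propose(0,'x'): ·
e2 deliver 0→2: 2[back,v=0,x]
e3 deliver 2→0: 0[prim,v=0,x]
e4 deliver 0→1: 1[back,v=0,x]
e5 deliver 1→0: ·
e6 timeout(2): 2[back,v=1,x]
e7 deliver 2→1: 1[prim,v=1,x]
e8 deliver 1→2: ·
e9 deliver 2→0: 0[back,v=1,x]
e10 deliver 0→2: ·
e11 deliver 2→1: ·
e12 crash(1): 1[✗prim,v=1,x]
e13 deliver 1→2: ·
e14 propose(0,'x'): ·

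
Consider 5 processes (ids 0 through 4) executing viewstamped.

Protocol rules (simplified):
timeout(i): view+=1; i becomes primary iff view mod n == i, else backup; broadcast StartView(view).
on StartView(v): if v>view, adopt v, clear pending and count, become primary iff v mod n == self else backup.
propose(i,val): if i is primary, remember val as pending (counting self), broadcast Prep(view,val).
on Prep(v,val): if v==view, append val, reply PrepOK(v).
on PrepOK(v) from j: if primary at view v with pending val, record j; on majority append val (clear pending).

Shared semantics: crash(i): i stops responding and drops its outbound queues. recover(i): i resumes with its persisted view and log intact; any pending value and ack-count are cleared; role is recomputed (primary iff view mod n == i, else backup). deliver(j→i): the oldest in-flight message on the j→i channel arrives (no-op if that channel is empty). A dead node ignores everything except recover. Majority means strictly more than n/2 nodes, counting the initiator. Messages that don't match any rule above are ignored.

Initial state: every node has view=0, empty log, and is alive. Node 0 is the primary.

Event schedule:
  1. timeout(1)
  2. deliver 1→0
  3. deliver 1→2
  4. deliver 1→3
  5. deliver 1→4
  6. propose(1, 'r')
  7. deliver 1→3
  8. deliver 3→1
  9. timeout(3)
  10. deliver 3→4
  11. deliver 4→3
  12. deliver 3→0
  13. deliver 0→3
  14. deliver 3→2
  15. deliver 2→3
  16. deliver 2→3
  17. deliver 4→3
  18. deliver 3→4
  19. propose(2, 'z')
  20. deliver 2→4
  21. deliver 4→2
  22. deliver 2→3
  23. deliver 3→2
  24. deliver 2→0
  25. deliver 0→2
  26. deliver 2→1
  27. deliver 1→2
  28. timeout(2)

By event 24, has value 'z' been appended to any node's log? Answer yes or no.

yes

step 1 timeout(1): 1={prim,v=1,log=-}
step 2 deliver 1→0: 0={back,v=1,log=-}
step 3 deliver 1→2: 2={back,v=1,log=-}
step 4 deliver 1→3: 3={back,v=1,log=-}
step 5 deliver 1→4: 4={back,v=1,log=-}
step 6 propose(1,'r'): —
step 7 deliver 1→3: 3={back,v=1,log=r}
step 8 deliver 3→1: —
step 9 timeout(3): 3={back,v=2,log=r}
step 10 deliver 3→4: 4={back,v=2,log=-}
step 11 deliver 4→3: —
step 12 deliver 3→0: 0={back,v=2,log=-}
step 13 deliver 0→3: —
step 14 deliver 3→2: 2={prim,v=2,log=-}
step 15 deliver 2→3: —
step 16 deliver 2→3: —
step 17 deliver 4→3: —
step 18 deliver 3→4: —
step 19 propose(2,'z'): —
step 20 deliver 2→4: 4={back,v=2,log=z}
step 21 deliver 4→2: —
step 22 deliver 2→3: 3={back,v=2,log=r,z}
step 23 deliver 3→2: 2={prim,v=2,log=z}
step 24 deliver 2→0: 0={back,v=2,log=z}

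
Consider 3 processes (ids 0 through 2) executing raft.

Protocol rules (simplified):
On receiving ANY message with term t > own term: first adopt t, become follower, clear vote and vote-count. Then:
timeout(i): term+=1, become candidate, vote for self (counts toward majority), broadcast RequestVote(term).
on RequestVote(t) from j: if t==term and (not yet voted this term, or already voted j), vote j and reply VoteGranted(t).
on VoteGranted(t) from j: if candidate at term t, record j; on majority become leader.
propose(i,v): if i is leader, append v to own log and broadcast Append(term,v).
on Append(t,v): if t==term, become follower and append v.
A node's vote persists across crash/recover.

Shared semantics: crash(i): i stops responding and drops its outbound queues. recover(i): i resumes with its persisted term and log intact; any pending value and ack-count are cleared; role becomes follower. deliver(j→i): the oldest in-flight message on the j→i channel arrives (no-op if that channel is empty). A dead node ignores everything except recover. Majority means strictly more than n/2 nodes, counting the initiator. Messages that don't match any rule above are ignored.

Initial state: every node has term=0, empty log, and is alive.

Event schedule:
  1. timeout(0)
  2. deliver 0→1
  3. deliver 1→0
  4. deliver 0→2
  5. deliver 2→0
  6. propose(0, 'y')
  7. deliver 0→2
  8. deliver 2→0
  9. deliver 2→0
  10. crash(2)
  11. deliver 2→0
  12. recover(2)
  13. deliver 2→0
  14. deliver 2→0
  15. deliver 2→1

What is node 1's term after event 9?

1

after 1 — timeout(0): n0:cand/t1/[-]
after 2 — deliver 0→1: n1:foll/t1/[-]
after 3 — deliver 1→0: n0:lead/t1/[-]
after 4 — deliver 0→2: n2:foll/t1/[-]
after 5 — deliver 2→0: ·
after 6 — propose(0,'y'): n0:lead/t1/[y]
after 7 — deliver 0→2: n2:foll/t1/[y]
after 8 — deliver 2→0: ·
after 9 — deliver 2→0: ·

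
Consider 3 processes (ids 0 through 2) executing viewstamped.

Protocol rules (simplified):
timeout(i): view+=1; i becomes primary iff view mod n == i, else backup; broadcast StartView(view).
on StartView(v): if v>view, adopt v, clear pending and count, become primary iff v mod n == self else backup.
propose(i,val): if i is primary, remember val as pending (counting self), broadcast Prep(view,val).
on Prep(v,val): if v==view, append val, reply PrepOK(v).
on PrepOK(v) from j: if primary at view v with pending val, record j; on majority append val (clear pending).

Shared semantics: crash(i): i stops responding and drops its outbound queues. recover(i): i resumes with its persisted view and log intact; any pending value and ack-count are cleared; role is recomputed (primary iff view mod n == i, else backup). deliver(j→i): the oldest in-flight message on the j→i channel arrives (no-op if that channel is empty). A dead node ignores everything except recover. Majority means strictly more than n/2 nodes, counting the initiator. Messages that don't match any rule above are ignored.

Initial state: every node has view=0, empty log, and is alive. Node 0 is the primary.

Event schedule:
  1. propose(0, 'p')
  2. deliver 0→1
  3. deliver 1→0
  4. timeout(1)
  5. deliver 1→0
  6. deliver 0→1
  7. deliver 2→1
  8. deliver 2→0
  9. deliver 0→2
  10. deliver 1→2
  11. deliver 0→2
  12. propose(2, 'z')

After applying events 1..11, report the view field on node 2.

[1] propose(0,'p') → ∅
[2] deliver 0→1 → N1(back v0 [p])
[3] deliver 1→0 → N0(prim v0 [p])
[4] timeout(1) → N1(prim v1 [p])
[5] deliver 1→0 → N0(back v1 [p])
[6] deliver 0→1 → ∅
[7] deliver 2→1 → ∅
[8] deliver 2→0 → ∅
[9] deliver 0→2 → N2(back v0 [p])
[10] deliver 1→2 → N2(back v1 [p])
[11] deliver 0→2 → ∅

1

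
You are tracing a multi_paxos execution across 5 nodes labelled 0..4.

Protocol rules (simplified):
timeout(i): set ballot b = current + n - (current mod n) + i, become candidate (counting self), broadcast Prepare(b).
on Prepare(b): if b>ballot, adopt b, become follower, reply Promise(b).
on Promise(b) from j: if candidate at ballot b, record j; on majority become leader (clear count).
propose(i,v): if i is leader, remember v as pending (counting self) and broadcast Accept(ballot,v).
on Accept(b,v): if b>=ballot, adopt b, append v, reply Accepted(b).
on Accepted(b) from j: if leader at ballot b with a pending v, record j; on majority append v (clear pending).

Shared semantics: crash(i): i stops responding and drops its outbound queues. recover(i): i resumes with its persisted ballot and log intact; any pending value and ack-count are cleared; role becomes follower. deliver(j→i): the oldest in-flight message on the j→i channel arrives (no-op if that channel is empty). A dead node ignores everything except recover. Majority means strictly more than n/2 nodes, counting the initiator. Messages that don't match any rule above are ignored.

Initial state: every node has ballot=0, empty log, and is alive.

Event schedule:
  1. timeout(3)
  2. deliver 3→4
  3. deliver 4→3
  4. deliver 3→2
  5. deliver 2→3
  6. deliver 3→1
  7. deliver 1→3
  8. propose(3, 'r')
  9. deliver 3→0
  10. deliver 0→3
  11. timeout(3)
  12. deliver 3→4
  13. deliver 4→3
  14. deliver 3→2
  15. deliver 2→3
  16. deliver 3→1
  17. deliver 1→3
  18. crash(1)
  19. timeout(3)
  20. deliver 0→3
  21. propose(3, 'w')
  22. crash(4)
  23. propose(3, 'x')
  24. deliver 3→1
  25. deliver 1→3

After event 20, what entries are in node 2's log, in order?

r

after 1 — timeout(3): n3:cand/b8/[-]
after 2 — deliver 3→4: n4:foll/b8/[-]
after 3 — deliver 4→3: ·
after 4 — deliver 3→2: n2:foll/b8/[-]
after 5 — deliver 2→3: n3:lead/b8/[-]
after 6 — deliver 3→1: n1:foll/b8/[-]
after 7 — deliver 1→3: ·
after 8 — propose(3,'r'): ·
after 9 — deliver 3→0: n0:foll/b8/[-]
after 10 — deliver 0→3: ·
after 11 — timeout(3): n3:cand/b13/[-]
after 12 — deliver 3→4: n4:foll/b8/[r]
after 13 — deliver 4→3: ·
after 14 — deliver 3→2: n2:foll/b8/[r]
after 15 — deliver 2→3: ·
after 16 — deliver 3→1: n1:foll/b8/[r]
after 17 — deliver 1→3: ·
after 18 — crash(1): n1:✗foll/b8/[r]
after 19 — timeout(3): n3:cand/b18/[-]
after 20 — deliver 0→3: ·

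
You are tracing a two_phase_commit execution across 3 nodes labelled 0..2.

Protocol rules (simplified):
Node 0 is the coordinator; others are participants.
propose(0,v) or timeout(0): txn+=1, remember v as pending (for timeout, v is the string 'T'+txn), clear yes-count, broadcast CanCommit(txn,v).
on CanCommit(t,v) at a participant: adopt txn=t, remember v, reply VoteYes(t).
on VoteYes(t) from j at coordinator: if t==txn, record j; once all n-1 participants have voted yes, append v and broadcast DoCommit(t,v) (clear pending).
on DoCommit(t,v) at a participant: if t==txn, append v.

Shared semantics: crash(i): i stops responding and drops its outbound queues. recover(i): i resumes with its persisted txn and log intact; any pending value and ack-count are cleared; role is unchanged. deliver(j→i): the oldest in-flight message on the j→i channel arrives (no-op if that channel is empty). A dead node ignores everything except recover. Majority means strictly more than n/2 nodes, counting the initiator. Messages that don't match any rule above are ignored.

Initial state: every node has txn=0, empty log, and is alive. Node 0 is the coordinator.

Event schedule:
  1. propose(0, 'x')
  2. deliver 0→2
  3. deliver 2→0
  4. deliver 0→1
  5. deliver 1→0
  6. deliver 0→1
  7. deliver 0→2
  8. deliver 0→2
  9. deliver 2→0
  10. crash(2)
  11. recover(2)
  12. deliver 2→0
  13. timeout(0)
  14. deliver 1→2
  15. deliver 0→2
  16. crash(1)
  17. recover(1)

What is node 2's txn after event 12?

1

step 1 propose(0,'x'): 0={coor,t=1,log=-}
step 2 deliver 0→2: 2={part,t=1,log=-}
step 3 deliver 2→0: —
step 4 deliver 0→1: 1={part,t=1,log=-}
step 5 deliver 1→0: 0={coor,t=1,log=x}
step 6 deliver 0→1: 1={part,t=1,log=x}
step 7 deliver 0→2: 2={part,t=1,log=x}
step 8 deliver 0→2: —
step 9 deliver 2→0: —
step 10 crash(2): 2={✗part,t=1,log=x}
step 11 recover(2): 2={part,t=1,log=x}
step 12 deliver 2→0: —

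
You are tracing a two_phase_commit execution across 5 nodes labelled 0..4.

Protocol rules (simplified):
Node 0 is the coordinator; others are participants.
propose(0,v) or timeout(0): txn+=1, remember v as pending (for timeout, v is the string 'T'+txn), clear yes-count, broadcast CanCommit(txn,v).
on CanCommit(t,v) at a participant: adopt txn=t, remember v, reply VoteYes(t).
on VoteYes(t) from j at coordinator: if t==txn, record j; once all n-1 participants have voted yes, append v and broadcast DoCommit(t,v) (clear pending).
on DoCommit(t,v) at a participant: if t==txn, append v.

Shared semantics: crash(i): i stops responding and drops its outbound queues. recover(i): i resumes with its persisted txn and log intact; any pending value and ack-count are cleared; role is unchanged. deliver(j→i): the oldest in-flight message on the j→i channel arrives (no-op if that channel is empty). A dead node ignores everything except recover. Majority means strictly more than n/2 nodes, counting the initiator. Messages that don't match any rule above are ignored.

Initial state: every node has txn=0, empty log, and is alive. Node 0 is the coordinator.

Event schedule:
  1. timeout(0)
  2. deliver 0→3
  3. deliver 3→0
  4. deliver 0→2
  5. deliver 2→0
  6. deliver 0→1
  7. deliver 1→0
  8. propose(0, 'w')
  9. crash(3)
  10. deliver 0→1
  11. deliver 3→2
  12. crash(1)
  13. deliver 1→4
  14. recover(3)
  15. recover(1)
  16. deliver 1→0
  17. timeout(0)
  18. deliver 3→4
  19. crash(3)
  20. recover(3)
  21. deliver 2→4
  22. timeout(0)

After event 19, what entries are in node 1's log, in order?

empty

e1 timeout(0): 0[coor,t=1,-]
e2 deliver 0→3: 3[part,t=1,-]
e3 deliver 3→0: ·
e4 deliver 0→2: 2[part,t=1,-]
e5 deliver 2→0: ·
e6 deliver 0→1: 1[part,t=1,-]
e7 deliver 1→0: ·
e8 propose(0,'w'): 0[coor,t=2,-]
e9 crash(3): 3[✗part,t=1,-]
e10 deliver 0→1: 1[part,t=2,-]
e11 deliver 3→2: ·
e12 crash(1): 1[✗part,t=2,-]
e13 deliver 1→4: ·
e14 recover(3): 3[part,t=1,-]
e15 recover(1): 1[part,t=2,-]
e16 deliver 1→0: ·
e17 timeout(0): 0[coor,t=3,-]
e18 deliver 3→4: ·
e19 crash(3): 3[✗part,t=1,-]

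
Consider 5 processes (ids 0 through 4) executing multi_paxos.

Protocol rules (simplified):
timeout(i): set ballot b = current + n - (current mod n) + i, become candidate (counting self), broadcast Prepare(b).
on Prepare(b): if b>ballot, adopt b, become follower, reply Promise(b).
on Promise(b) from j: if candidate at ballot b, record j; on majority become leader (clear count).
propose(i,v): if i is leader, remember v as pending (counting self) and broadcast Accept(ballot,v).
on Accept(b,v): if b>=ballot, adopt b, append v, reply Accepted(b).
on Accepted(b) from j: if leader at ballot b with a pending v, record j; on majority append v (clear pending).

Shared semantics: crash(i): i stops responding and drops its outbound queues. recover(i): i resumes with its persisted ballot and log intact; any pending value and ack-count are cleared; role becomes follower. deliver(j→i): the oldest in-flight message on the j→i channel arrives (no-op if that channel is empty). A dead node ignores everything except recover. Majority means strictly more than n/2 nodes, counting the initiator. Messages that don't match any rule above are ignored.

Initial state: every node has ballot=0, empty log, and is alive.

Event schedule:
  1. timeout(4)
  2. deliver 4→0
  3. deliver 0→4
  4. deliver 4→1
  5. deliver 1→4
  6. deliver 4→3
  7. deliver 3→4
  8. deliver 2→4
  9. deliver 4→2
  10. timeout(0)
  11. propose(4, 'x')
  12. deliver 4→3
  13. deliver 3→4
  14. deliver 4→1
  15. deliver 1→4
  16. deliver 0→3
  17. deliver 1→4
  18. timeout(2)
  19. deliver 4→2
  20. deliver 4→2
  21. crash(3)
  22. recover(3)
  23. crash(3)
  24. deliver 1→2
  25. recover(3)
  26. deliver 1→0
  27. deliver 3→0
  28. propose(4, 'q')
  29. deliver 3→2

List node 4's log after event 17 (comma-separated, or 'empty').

e1 timeout(4): 4[cand,b=9,-]
e2 deliver 4→0: 0[foll,b=9,-]
e3 deliver 0→4: ·
e4 deliver 4→1: 1[foll,b=9,-]
e5 deliver 1→4: 4[lead,b=9,-]
e6 deliver 4→3: 3[foll,b=9,-]
e7 deliver 3→4: ·
e8 deliver 2→4: ·
e9 deliver 4→2: 2[foll,b=9,-]
e10 timeout(0): 0[cand,b=10,-]
e11 propose(4,'x'): ·
e12 deliver 4→3: 3[foll,b=9,x]
e13 deliver 3→4: ·
e14 deliver 4→1: 1[foll,b=9,x]
e15 deliver 1→4: 4[lead,b=9,x]
e16 deliver 0→3: 3[foll,b=10,x]
e17 deliver 1→4: ·

x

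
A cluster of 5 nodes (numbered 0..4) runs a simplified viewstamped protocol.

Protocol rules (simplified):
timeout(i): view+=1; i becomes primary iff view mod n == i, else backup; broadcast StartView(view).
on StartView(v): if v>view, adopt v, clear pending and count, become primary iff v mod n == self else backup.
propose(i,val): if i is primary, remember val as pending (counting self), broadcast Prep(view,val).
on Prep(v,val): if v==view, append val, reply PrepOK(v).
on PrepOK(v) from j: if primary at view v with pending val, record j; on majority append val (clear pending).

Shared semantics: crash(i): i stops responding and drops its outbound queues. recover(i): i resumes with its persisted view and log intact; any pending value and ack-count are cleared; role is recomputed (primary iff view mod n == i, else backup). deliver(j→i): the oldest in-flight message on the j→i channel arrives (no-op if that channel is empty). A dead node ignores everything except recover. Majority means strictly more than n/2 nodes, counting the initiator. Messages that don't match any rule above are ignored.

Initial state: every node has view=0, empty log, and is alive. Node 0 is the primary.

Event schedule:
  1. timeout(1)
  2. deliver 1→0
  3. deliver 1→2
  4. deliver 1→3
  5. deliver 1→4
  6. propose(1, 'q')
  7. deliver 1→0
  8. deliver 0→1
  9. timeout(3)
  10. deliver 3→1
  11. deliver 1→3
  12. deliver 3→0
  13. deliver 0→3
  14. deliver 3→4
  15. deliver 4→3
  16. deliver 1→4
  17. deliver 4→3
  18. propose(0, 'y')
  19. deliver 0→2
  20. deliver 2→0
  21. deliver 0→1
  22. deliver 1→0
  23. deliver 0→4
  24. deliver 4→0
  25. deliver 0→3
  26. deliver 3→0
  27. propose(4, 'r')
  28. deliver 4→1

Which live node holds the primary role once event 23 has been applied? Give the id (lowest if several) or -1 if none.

e1 timeout(1): 1[prim,v=1,-]
e2 deliver 1→0: 0[back,v=1,-]
e3 deliver 1→2: 2[back,v=1,-]
e4 deliver 1→3: 3[back,v=1,-]
e5 deliver 1→4: 4[back,v=1,-]
e6 propose(1,'q'): ·
e7 deliver 1→0: 0[back,v=1,q]
e8 deliver 0→1: ·
e9 timeout(3): 3[back,v=2,-]
e10 deliver 3→1: 1[back,v=2,-]
e11 deliver 1→3: ·
e12 deliver 3→0: 0[back,v=2,q]
e13 deliver 0→3: ·
e14 deliver 3→4: 4[back,v=2,-]
e15 deliver 4→3: ·
e16 deliver 1→4: ·
e17 deliver 4→3: ·
e18 propose(0,'y'): ·
e19 deliver 0→2: ·
e20 deliver 2→0: ·
e21 deliver 0→1: ·
e22 deliver 1→0: ·
e23 deliver 0→4: ·

-1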